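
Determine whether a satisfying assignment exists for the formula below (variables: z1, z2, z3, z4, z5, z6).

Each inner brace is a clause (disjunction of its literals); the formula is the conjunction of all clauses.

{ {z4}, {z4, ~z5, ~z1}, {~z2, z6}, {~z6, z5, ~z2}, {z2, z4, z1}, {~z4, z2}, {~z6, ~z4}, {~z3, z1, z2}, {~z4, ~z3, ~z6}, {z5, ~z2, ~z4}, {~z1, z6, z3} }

No

(z4) alone gives z4 = 1.
(z2) alone gives z2 = 1.
(z6) alone gives z6 = 1.
That conflicts with the unit clause (~z6).
No assignment satisfies every clause.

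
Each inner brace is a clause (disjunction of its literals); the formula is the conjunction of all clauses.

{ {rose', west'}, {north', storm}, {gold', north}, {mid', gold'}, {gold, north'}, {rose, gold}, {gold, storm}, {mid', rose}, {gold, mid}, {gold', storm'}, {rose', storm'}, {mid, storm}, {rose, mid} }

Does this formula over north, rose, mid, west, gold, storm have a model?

Suppose rose = 0.
The clause (gold) is unit, so gold = 1.
The clause (north) is unit, so north = 1.
The clause (storm) is unit, so storm = 1.
That conflicts with the unit clause (storm').
So rose must be the other value — set rose = 1.
The clause (west') is unit, so west = 0.
The clause (storm') is unit, so storm = 0.
The clause (north') is unit, so north = 0.
The clause (gold') is unit, so gold = 0.
That conflicts with the unit clause (gold).
Neither rose = 1 nor rose = 0 works.
No assignment satisfies every clause.

Unsatisfiable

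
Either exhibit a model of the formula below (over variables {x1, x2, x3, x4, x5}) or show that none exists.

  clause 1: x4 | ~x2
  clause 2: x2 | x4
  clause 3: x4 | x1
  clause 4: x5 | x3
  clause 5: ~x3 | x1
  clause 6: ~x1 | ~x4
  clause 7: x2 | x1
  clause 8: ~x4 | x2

Branch on x4: set x4 = 1.
(~x1) alone gives x1 = 0.
(~x3) alone gives x3 = 0.
(x5) alone gives x5 = 1.
(x2) alone gives x2 = 1.
All clauses are satisfied.

x1: 0, x2: 1, x3: 0, x4: 1, x5: 1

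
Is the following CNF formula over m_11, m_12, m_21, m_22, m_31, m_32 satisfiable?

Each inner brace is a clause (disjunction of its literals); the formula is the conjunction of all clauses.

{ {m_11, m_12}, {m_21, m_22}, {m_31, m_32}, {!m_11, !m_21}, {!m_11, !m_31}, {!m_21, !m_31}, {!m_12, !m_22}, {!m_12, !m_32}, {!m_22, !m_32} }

No

Branch on m_11: set m_11 = true.
Unit clause (!m_21) forces m_21 = false.
Unit clause (m_22) forces m_22 = true.
Unit clause (!m_31) forces m_31 = false.
Unit clause (m_32) forces m_32 = true.
But (!m_32) is also a unit clause — contradiction.
Undo m_11 and try m_11 = false.
Unit clause (m_12) forces m_12 = true.
Unit clause (!m_22) forces m_22 = false.
Unit clause (m_21) forces m_21 = true.
Unit clause (!m_31) forces m_31 = false.
Unit clause (m_32) forces m_32 = true.
But (!m_32) is also a unit clause — contradiction.
Neither m_11 = true nor m_11 = false works.
No assignment satisfies every clause.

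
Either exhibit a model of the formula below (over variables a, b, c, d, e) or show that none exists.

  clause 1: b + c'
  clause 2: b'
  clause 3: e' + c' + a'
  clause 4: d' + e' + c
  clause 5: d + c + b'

a: 1; b: 0; c: 0; d: 1; e: 0

The clause (b') is unit, so b = 0.
The clause (c') is unit, so c = 0.
Try d = 1.
The clause (e') is unit, so e = 0.
Every clause is now satisfied; a is unconstrained.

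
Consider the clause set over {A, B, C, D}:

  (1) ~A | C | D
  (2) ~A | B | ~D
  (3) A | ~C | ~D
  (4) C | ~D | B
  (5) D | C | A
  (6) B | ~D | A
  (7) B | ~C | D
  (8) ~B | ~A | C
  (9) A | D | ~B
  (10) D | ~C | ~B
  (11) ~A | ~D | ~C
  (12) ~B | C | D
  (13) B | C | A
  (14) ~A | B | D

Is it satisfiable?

Yes

Branch on A: set A = 0.
Branch on C: set C = 0.
(D) alone gives D = 1.
(B) alone gives B = 1.
All clauses are satisfied.
A satisfying assignment: A ↦ 0, B ↦ 1, C ↦ 0, D ↦ 1.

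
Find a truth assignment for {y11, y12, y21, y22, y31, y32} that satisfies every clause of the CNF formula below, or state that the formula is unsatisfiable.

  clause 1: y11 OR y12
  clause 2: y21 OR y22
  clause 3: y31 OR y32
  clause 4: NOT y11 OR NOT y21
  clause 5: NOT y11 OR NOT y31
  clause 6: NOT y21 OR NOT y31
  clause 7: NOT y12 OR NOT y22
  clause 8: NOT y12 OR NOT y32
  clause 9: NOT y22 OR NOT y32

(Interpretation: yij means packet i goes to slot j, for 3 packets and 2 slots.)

UNSATISFIABLE

Branch on y11: set y11 = true.
From the singleton clause (NOT y21), y21 = false.
From the singleton clause (y22), y22 = true.
From the singleton clause (NOT y31), y31 = false.
From the singleton clause (y32), y32 = true.
But (NOT y32) is also a unit clause — contradiction.
Backtrack on y11: now try y11 = false.
From the singleton clause (y12), y12 = true.
From the singleton clause (NOT y22), y22 = false.
From the singleton clause (y21), y21 = true.
From the singleton clause (NOT y31), y31 = false.
From the singleton clause (y32), y32 = true.
But (NOT y32) is also a unit clause — contradiction.
Either choice for y11 ends in contradiction.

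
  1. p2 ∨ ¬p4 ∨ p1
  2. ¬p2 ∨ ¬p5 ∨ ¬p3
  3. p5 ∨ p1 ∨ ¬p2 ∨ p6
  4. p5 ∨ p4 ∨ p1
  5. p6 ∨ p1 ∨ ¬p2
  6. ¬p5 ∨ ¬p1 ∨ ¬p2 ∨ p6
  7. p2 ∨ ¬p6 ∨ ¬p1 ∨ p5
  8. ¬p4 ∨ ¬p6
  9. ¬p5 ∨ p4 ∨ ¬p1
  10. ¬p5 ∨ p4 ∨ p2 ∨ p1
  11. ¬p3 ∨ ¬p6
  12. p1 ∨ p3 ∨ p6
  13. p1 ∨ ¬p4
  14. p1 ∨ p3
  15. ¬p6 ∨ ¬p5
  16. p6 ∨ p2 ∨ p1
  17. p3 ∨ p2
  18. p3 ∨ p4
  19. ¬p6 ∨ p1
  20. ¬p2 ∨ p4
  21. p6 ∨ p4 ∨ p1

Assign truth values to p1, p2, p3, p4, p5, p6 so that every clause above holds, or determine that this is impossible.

Try p4 = True.
The clause (¬p6) is unit, so p6 = False.
The clause (p1) is unit, so p1 = True.
Try p5 = True.
The clause (¬p2) is unit, so p2 = False.
The clause (p3) is unit, so p3 = True.
Every clause now holds.

p1: True,  p2: False,  p3: True,  p4: True,  p5: True,  p6: False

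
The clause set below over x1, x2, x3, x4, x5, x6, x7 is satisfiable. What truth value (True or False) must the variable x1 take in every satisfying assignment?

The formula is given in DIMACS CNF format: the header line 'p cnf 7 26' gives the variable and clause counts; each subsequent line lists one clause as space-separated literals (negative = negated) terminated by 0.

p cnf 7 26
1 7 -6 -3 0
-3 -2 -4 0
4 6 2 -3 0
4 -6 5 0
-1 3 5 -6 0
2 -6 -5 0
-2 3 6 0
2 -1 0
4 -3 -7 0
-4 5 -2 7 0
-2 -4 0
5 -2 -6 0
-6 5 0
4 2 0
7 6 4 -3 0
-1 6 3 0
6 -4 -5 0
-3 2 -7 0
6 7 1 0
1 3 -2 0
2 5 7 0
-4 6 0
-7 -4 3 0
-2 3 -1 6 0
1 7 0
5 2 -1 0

True

Suppose x1 = False.
From the singleton clause (x7), x7 = True.
Case x4 = True:
From the singleton clause (¬x2), x2 = False.
From the singleton clause (¬x3), x3 = False.
Now (x3) is unsatisfied and unit — conflict.
Backtrack on x4: now try x4 = False.
From the singleton clause (¬x3), x3 = False.
From the singleton clause (x2), x2 = True.
Now (¬x2) is unsatisfied and unit — conflict.
Either choice for x4 ends in contradiction.
So every satisfying assignment has x1 = True.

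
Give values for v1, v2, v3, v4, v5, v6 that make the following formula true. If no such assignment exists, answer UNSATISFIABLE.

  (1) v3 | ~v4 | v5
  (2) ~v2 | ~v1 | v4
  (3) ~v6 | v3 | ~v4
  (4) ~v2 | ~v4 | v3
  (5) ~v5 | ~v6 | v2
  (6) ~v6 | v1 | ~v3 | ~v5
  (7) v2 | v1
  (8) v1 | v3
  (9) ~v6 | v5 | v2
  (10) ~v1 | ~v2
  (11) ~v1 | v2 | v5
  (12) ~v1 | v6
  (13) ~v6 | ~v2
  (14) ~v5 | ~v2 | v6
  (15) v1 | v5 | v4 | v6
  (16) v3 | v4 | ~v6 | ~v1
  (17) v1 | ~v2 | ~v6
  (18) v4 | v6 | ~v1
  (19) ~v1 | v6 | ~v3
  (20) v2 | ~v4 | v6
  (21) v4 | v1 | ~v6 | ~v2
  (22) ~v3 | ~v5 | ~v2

Suppose v2 = 1.
Unit clause (~v1) forces v1 = 0.
Unit clause (v3) forces v3 = 1.
Unit clause (~v6) forces v6 = 0.
Unit clause (~v5) forces v5 = 0.
Unit clause (v4) forces v4 = 1.
This assignment satisfies each clause.

v1: 0; v2: 1; v3: 1; v4: 1; v5: 0; v6: 0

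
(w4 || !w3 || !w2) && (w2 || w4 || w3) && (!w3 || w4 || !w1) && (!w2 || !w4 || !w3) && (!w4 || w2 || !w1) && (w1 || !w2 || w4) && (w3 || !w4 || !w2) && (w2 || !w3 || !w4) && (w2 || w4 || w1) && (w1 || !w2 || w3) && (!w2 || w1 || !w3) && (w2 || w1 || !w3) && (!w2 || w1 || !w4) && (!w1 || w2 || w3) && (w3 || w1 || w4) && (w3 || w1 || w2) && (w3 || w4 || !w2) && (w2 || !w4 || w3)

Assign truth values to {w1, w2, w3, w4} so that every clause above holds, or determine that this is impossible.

Case w4 = true:
Case w2 = false:
(!w1) alone gives w1 = false.
(!w3) alone gives w3 = false.
But (w3) is also a unit clause — contradiction.
Undo w2 and try w2 = true.
(!w3) alone gives w3 = false.
But (w3) is also a unit clause — contradiction.
Neither w2 = true nor w2 = false works.
Undo w4 and try w4 = false.
Case w3 = false:
(w2) alone gives w2 = true.
But (!w2) is also a unit clause — contradiction.
Undo w3 and try w3 = true.
(!w2) alone gives w2 = false.
(!w1) alone gives w1 = false.
But (w1) is also a unit clause — contradiction.
Neither w3 = true nor w3 = false works.
Neither w4 = true nor w4 = false works.

UNSATISFIABLE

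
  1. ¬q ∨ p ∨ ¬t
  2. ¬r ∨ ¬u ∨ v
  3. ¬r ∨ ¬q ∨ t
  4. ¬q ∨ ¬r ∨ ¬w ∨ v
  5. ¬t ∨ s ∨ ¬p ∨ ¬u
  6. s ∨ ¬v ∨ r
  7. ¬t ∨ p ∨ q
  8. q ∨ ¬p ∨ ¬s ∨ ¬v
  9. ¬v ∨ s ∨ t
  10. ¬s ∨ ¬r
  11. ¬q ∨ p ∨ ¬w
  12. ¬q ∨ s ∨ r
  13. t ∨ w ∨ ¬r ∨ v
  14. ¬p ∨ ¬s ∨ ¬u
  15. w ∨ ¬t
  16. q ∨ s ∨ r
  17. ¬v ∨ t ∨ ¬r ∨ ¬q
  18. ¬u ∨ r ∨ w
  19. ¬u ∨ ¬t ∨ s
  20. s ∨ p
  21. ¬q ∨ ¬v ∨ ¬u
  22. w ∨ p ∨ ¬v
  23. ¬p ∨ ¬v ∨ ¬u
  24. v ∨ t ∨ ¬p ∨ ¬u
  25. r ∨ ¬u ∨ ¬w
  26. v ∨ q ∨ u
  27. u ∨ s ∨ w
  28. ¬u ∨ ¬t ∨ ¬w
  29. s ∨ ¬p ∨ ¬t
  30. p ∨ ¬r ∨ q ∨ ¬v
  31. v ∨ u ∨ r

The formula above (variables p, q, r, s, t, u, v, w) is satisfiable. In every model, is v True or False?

Suppose v = False.
Case r = False:
From the singleton clause (u), u = True.
From the singleton clause (w), w = True.
Now (¬w) is unsatisfied and unit — conflict.
So r must be the other value — set r = True.
From the singleton clause (¬u), u = False.
From the singleton clause (¬s), s = False.
From the singleton clause (p), p = True.
From the singleton clause (q), q = True.
From the singleton clause (t), t = True.
Now (¬t) is unsatisfied and unit — conflict.
Both values of r lead to a conflict.
So every satisfying assignment has v = True.

True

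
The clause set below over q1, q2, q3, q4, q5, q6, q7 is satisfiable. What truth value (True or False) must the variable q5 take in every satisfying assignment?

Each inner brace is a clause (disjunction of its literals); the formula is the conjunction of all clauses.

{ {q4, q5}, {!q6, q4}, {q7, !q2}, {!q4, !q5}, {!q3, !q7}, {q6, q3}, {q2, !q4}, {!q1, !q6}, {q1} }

True

Suppose q5 = false.
From the singleton clause (q4), q4 = true.
From the singleton clause (q2), q2 = true.
From the singleton clause (q7), q7 = true.
From the singleton clause (!q3), q3 = false.
From the singleton clause (q6), q6 = true.
From the singleton clause (!q1), q1 = false.
That conflicts with the unit clause (q1).
So every satisfying assignment has q5 = True.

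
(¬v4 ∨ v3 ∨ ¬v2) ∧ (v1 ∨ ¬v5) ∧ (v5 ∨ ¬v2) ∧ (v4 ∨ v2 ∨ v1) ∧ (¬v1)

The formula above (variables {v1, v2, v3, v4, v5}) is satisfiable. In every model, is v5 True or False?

Suppose v5 = True.
Unit clause (v1) forces v1 = True.
Now (¬v1) is unsatisfied and unit — conflict.
So every satisfying assignment has v5 = False.

False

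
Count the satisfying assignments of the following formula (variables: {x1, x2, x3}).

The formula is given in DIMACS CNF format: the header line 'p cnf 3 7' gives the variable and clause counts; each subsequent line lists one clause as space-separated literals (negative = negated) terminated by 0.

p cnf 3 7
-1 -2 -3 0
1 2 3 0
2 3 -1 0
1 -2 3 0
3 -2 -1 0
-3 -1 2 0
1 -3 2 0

1

There are 2^3 = 8 truth assignments over (x1, x2, x3).
Split on x1. With x1 = True, the clauses containing x1 are satisfied and ¬x1 drops from the rest; 0 of the 2^2 = 4 assignments to the other variables satisfy what remains.
With x1 = False, by the same count on the reduced clause set, 1 assignment works.
(One model: x1=F, x2=T, x3=T.)
Total: 0 + 1 = 1.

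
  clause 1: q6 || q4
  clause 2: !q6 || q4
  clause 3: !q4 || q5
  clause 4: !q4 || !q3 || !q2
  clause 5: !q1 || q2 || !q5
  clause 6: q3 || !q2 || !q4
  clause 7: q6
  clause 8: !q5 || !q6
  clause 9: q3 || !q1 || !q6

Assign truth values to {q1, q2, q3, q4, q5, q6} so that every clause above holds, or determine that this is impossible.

The clause (q6) is unit, so q6 = true.
The clause (q4) is unit, so q4 = true.
The clause (q5) is unit, so q5 = true.
Now (!q5) is unsatisfied and unit — conflict.

UNSATISFIABLE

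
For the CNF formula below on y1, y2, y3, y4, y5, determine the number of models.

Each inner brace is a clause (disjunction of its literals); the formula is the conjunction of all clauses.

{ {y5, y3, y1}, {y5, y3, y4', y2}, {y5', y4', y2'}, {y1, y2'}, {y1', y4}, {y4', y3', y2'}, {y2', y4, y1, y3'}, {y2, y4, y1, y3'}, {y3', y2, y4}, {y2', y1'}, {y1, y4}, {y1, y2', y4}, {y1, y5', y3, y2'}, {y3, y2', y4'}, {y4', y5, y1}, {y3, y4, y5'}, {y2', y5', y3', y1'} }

5

There are 2^5 = 32 truth assignments over (y1, y2, y3, y4, y5).
Split on y1. With y1 = 1, the clauses containing y1 are satisfied and y1' drops from the rest; 3 of the 2^4 = 16 assignments to the other variables satisfy what remains.
With y1 = 0, by the same count on the reduced clause set, 2 assignments work.
Total: 3 + 2 = 5.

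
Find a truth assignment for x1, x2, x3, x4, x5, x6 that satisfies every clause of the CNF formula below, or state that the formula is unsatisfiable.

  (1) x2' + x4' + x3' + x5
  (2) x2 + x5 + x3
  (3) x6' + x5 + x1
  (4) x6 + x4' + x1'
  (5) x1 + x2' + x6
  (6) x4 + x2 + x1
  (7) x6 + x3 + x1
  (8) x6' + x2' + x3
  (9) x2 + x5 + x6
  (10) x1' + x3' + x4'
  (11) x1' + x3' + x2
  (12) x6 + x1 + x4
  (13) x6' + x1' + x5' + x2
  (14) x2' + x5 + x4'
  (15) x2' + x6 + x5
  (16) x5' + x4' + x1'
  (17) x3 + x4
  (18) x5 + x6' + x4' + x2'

x1=1,  x2=1,  x3=1,  x4=0,  x5=1,  x6=1

Case x3 = 1:
Case x1 = 1:
(x4') alone gives x4 = 0.
(x2) alone gives x2 = 1.
Case x6 = 1:
No clause remains; x5 is free.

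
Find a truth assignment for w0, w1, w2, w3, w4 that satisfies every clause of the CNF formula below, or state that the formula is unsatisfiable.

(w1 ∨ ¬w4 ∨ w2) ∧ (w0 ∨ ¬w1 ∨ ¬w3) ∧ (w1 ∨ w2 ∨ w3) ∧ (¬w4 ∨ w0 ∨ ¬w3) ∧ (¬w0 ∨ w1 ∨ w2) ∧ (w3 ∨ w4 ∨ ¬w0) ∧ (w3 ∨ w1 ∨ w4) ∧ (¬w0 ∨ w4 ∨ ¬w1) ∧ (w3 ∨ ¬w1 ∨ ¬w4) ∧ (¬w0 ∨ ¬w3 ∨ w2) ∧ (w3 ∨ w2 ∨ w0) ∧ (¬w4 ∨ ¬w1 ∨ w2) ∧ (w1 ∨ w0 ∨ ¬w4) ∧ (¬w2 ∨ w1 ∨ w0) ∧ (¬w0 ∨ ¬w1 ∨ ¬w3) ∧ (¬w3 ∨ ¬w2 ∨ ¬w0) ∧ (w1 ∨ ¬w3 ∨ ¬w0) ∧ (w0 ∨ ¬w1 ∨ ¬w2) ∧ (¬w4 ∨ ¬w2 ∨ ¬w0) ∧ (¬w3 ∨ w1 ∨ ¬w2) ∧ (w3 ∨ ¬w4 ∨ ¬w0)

Suppose w1 = False.
Suppose w4 = False.
(w3) alone gives w3 = True.
(¬w0) alone gives w0 = False.
(¬w2) alone gives w2 = False.
Every clause now holds.

w0=False,  w1=False,  w2=False,  w3=True,  w4=False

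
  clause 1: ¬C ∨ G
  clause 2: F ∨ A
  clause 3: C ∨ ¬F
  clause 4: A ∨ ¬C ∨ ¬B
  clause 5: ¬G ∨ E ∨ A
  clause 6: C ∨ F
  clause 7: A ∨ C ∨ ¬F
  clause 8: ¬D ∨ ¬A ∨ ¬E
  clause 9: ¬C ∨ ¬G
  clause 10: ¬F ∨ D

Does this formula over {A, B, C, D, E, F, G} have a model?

Suppose C = False.
Unit clause (¬F) forces F = False.
Now (F) is unsatisfied and unit — conflict.
That branch fails; take C = True instead.
Unit clause (G) forces G = True.
Now (¬G) is unsatisfied and unit — conflict.
Either choice for C ends in contradiction.
No assignment satisfies every clause.

No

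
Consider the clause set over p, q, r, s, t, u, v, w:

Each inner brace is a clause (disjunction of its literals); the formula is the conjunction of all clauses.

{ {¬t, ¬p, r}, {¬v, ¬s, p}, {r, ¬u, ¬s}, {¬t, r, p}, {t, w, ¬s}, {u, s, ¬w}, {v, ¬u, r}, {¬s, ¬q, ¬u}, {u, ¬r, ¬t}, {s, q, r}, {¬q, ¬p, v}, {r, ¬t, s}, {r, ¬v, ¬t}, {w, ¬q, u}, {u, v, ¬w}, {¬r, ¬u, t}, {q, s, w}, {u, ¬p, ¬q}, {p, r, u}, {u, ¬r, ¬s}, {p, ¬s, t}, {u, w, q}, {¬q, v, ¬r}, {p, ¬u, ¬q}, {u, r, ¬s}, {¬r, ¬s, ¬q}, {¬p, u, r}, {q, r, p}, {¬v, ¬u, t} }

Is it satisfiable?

Satisfiable

Branch on t: set t = True.
Branch on p: set p = True.
Unit clause (r) forces r = True.
Unit clause (u) forces u = True.
Branch on s: set s = True.
Unit clause (¬q) forces q = False.
No clause remains; v, w are free.
A satisfying assignment: p=True,  q=False,  r=True,  s=True,  t=True,  u=True,  v=False,  w=True.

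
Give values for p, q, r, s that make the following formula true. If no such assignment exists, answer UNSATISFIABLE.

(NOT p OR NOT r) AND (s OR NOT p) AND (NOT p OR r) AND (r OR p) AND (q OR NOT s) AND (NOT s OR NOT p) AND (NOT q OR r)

p ↦ false, q ↦ true, r ↦ true, s ↦ false

Case p = false:
The clause (r) is unit, so r = true.
Case q = true:
No clause remains; s is free.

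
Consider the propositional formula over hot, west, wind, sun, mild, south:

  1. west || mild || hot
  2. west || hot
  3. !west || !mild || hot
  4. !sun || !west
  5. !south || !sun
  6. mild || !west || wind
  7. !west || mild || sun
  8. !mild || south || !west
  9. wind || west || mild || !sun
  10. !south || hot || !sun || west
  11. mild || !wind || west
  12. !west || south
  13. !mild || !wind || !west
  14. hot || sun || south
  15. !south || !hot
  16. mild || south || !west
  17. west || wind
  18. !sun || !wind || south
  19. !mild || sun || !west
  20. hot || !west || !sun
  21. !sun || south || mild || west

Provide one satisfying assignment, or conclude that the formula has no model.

hot=true,  west=false,  wind=true,  sun=false,  mild=true,  south=false

Try west = false.
From the singleton clause (hot), hot = true.
From the singleton clause (!south), south = false.
From the singleton clause (wind), wind = true.
From the singleton clause (mild), mild = true.
From the singleton clause (!sun), sun = false.
All clauses are satisfied.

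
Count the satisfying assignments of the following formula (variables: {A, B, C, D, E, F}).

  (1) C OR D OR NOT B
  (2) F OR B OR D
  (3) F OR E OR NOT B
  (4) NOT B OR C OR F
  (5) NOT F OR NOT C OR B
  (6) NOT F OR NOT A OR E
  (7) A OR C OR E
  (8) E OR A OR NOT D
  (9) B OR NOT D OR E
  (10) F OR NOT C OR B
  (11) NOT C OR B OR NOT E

17

There are 2^6 = 64 truth assignments over (A, B, C, D, E, F).
Split on B. With B = true, the clauses containing B are satisfied and NOT B drops from the rest; 11 of the 2^5 = 32 assignments to the other variables satisfy what remains.
With B = false, by the same count on the reduced clause set, 6 assignments work.
(One model: A=F, B=F, C=F, D=F, E=T, F=T.)
Total: 11 + 6 = 17.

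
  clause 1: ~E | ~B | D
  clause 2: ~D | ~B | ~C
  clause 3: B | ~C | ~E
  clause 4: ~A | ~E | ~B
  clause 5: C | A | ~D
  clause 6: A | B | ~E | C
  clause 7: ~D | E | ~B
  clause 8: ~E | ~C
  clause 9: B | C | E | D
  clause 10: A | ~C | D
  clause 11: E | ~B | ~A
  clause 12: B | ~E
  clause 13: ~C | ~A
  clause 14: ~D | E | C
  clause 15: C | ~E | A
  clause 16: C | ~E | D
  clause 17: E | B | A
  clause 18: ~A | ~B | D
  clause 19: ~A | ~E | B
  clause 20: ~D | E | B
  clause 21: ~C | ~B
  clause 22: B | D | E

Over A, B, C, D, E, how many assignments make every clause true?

There are 2^5 = 32 truth assignments over (A, B, C, D, E).
Split on B. With B = 1, the clauses containing B are satisfied and ~B drops from the rest; 1 of the 2^4 = 16 assignments to the other variables satisfy what remains.
With B = 0, by the same count on the reduced clause set, 0 assignments work.
Total: 1 + 0 = 1.

1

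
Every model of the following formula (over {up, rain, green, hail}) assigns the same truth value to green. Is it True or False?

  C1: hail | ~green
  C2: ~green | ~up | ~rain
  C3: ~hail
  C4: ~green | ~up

False

Suppose green = 1.
The clause (hail) is unit, so hail = 1.
Now (~hail) is unsatisfied and unit — conflict.
So every satisfying assignment has green = False.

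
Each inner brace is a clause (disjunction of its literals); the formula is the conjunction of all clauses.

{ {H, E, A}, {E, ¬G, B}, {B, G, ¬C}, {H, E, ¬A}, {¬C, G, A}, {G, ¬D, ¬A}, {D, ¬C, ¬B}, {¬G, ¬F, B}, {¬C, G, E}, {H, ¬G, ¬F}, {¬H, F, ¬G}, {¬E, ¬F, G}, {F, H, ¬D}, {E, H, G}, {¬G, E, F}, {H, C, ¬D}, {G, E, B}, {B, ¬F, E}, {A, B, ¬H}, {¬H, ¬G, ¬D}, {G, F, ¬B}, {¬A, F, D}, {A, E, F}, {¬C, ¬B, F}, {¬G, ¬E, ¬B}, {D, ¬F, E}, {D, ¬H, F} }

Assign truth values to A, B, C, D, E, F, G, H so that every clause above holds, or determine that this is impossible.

Branch on H: set H = True.
Branch on F: set F = True.
Branch on G: set G = False.
From the singleton clause (¬E), E = False.
From the singleton clause (¬C), C = False.
From the singleton clause (B), B = True.
From the singleton clause (D), D = True.
From the singleton clause (¬A), A = False.
This assignment satisfies each clause.

A=False, B=True, C=False, D=True, E=False, F=True, G=False, H=True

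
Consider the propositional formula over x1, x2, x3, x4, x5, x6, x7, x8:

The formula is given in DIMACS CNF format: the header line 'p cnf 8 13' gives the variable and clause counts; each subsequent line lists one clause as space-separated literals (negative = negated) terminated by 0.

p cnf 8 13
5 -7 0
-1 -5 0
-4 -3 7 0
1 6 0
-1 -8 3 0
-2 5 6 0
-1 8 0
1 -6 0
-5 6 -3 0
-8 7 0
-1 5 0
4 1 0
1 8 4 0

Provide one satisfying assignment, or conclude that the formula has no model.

UNSATISFIABLE

Case x5 = True:
From the singleton clause (¬x1), x1 = False.
From the singleton clause (x6), x6 = True.
That conflicts with the unit clause (¬x6).
So x5 must be the other value — set x5 = False.
From the singleton clause (¬x7), x7 = False.
From the singleton clause (¬x8), x8 = False.
From the singleton clause (¬x1), x1 = False.
From the singleton clause (x6), x6 = True.
That conflicts with the unit clause (¬x6).
Neither x5 = True nor x5 = False works.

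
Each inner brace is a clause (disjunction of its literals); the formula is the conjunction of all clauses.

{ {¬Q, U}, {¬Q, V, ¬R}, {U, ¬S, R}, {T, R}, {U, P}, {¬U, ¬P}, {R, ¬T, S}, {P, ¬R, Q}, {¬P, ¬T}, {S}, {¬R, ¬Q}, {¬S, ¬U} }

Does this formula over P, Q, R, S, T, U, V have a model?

Yes, satisfiable

Unit clause (S) forces S = True.
Unit clause (¬U) forces U = False.
Unit clause (¬Q) forces Q = False.
Unit clause (R) forces R = True.
Unit clause (P) forces P = True.
Unit clause (¬T) forces T = False.
Every clause is now satisfied; V is unconstrained.
A satisfying assignment: P ↦ True, Q ↦ False, R ↦ True, S ↦ True, T ↦ False, U ↦ False, V ↦ True.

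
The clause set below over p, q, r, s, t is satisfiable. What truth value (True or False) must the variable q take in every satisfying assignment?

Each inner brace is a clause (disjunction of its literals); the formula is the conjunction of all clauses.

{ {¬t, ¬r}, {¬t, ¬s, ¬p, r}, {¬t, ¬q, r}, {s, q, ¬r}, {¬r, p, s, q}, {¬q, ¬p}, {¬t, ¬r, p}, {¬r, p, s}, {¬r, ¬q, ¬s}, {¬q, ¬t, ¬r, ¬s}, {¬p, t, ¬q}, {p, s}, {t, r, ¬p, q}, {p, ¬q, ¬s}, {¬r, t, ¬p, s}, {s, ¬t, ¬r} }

Suppose q = True.
The clause (¬p) is unit, so p = False.
The clause (s) is unit, so s = True.
Now (¬s) is unsatisfied and unit — conflict.
So every satisfying assignment has q = False.

False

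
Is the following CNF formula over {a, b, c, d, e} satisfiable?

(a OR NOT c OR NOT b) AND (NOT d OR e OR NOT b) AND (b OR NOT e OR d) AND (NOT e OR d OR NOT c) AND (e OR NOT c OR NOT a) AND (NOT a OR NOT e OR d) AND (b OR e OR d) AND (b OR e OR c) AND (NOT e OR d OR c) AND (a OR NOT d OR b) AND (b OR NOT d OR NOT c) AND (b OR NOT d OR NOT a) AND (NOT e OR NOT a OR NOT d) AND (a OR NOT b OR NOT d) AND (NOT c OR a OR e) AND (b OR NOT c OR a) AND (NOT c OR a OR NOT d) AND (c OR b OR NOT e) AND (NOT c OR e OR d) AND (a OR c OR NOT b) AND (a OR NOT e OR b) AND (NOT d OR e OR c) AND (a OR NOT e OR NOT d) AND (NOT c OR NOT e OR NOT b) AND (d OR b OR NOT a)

Satisfiable

Suppose a = true.
Suppose e = false.
(NOT c) alone gives c = false.
(b) alone gives b = true.
(NOT d) alone gives d = false.
Every clause now holds.
A satisfying assignment: a: true; b: true; c: false; d: false; e: false.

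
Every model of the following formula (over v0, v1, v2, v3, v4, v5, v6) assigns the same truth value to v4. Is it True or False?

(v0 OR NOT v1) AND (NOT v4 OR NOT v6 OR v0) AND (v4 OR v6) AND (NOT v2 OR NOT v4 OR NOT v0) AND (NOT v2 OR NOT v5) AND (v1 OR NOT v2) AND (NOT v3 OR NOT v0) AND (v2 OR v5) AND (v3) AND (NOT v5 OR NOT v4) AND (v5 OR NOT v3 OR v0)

Suppose v4 = true.
Unit clause (v3) forces v3 = true.
Unit clause (NOT v0) forces v0 = false.
Unit clause (NOT v1) forces v1 = false.
Unit clause (NOT v6) forces v6 = false.
Unit clause (NOT v2) forces v2 = false.
Unit clause (v5) forces v5 = true.
Now (NOT v5) is unsatisfied and unit — conflict.
So every satisfying assignment has v4 = False.

False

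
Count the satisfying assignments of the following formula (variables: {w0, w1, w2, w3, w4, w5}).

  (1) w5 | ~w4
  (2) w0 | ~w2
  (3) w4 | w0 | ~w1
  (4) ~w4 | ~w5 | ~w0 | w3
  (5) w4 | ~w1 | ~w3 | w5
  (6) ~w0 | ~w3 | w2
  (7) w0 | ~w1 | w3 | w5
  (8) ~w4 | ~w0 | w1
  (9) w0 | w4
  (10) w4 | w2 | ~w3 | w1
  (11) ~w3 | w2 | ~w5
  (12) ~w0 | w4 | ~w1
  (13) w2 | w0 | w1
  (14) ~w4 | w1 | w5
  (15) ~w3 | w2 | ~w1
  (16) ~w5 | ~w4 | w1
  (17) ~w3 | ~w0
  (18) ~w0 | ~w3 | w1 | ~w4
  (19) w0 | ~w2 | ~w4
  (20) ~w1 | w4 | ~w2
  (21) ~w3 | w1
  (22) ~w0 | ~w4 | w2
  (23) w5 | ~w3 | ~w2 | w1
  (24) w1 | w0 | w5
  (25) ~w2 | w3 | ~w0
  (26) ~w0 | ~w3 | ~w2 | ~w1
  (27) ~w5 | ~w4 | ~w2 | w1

3

There are 2^6 = 64 truth assignments over (w0, w1, w2, w3, w4, w5).
Split on w2. With w2 = 1, the clauses containing w2 are satisfied and ~w2 drops from the rest; 0 of the 2^5 = 32 assignments to the other variables satisfy what remains.
With w2 = 0, by the same count on the reduced clause set, 3 assignments work.
(One model: w0=F, w1=T, w2=F, w3=F, w4=T, w5=T.)
Total: 0 + 3 = 3.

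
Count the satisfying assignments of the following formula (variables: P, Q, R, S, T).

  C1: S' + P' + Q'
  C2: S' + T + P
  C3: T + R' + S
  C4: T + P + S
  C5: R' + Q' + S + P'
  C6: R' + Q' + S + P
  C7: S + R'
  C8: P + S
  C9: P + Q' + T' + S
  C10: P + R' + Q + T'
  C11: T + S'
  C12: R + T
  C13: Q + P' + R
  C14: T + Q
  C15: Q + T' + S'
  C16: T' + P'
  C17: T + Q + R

There are 2^5 = 32 truth assignments over (P, Q, R, S, T).
Split on R. With R = 1, the clauses containing R are satisfied and R' drops from the rest; 1 of the 2^4 = 16 assignments to the other variables satisfy what remains.
With R = 0, by the same count on the reduced clause set, 1 assignment works.
(One model: P=F, Q=T, R=F, S=T, T=T.)
Total: 1 + 1 = 2.

2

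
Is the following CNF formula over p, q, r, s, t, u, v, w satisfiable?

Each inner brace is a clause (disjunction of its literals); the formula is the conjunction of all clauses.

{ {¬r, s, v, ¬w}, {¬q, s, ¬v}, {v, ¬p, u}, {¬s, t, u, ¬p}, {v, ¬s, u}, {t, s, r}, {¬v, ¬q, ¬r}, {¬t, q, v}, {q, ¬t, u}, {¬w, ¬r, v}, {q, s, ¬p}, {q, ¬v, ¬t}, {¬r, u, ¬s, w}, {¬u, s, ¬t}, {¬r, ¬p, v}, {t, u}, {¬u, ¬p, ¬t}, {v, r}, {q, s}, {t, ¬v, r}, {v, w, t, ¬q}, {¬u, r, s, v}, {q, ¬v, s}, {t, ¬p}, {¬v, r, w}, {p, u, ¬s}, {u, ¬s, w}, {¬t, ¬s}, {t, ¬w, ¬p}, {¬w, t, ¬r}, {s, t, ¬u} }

Suppose t = True.
From the singleton clause (¬s), s = False.
From the singleton clause (¬u), u = False.
From the singleton clause (q), q = True.
From the singleton clause (¬v), v = False.
From the singleton clause (¬p), p = False.
From the singleton clause (r), r = True.
From the singleton clause (¬w), w = False.
This assignment satisfies each clause.
A satisfying assignment: p=False; q=True; r=True; s=False; t=True; u=False; v=False; w=False.

Satisfiable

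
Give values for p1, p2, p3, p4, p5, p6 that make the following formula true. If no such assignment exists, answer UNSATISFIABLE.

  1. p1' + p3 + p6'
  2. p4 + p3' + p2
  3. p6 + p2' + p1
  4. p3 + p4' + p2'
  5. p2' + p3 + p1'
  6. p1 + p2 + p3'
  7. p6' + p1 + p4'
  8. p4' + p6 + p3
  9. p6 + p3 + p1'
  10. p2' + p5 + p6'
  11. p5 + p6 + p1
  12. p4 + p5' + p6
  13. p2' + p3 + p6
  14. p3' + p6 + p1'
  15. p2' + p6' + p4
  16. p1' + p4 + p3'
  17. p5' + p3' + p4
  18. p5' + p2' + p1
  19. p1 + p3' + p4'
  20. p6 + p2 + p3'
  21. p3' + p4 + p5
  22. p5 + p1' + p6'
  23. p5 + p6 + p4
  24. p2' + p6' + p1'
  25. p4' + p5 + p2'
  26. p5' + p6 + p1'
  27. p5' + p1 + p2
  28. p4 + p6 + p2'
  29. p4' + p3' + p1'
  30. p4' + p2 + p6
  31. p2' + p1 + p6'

p1: 0, p2: 0, p3: 0, p4: 0, p5: 0, p6: 1

Suppose p1 = 0.
Suppose p6 = 1.
Unit clause (p4') forces p4 = 0.
Unit clause (p2') forces p2 = 0.
Unit clause (p3') forces p3 = 0.
Unit clause (p5') forces p5 = 0.
All clauses are satisfied.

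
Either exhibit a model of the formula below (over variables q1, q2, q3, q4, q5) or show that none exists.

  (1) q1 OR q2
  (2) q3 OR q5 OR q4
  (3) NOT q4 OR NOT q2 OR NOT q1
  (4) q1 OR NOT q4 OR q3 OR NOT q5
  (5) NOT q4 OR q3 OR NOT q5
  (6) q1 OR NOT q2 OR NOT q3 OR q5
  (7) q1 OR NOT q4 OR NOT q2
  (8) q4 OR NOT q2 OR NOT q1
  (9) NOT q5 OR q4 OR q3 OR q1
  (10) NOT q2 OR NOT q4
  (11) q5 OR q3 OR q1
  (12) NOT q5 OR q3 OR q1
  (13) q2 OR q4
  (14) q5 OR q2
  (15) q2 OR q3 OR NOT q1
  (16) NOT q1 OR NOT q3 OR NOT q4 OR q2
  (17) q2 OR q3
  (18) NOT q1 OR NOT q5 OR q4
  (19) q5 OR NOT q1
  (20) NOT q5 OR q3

Try q1 = false.
From the singleton clause (q2), q2 = true.
From the singleton clause (NOT q4), q4 = false.
Try q3 = true.
From the singleton clause (q5), q5 = true.
This assignment satisfies each clause.

q1=false, q2=true, q3=true, q4=false, q5=true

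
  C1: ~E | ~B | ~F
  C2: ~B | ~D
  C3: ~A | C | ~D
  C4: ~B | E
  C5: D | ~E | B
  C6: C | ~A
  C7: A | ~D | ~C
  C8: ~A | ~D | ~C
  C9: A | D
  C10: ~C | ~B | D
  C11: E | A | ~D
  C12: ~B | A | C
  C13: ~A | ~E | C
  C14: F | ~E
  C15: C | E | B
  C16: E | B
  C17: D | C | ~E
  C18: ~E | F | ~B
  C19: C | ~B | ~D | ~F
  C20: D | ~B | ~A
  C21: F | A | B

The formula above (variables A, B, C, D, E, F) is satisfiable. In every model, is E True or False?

True

Suppose E = 0.
Unit clause (~B) forces B = 0.
But (B) is also a unit clause — contradiction.
So every satisfying assignment has E = True.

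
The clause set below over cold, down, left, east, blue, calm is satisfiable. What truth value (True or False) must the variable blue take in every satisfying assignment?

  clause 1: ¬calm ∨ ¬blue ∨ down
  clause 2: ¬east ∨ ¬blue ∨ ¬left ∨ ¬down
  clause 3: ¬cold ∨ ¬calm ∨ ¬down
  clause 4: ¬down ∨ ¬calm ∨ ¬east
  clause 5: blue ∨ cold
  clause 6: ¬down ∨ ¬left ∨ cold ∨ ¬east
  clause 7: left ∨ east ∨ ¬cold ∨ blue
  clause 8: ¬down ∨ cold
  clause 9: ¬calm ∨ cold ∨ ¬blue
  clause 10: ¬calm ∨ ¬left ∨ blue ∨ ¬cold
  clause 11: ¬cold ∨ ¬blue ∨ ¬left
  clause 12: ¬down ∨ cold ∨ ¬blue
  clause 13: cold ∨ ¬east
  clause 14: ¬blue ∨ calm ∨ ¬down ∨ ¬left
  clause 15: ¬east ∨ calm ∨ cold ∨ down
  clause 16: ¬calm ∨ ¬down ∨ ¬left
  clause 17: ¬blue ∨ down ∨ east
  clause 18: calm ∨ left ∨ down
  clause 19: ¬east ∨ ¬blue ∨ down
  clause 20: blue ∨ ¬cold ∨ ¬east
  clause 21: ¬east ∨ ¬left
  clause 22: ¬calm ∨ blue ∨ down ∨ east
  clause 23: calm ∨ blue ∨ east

Suppose blue = False.
The clause (cold) is unit, so cold = True.
The clause (¬east) is unit, so east = False.
The clause (left) is unit, so left = True.
The clause (¬calm) is unit, so calm = False.
Now (calm) is unsatisfied and unit — conflict.
So every satisfying assignment has blue = True.

True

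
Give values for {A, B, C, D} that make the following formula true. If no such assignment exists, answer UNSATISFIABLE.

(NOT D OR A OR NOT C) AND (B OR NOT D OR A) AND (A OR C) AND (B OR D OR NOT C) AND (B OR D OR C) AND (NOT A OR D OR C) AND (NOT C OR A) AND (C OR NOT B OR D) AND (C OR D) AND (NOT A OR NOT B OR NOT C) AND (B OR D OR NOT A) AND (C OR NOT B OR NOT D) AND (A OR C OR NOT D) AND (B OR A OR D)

Case A = true:
Case D = true:
Case B = false:
All clauses hold; C can take either value.

A=true,  B=false,  C=true,  D=true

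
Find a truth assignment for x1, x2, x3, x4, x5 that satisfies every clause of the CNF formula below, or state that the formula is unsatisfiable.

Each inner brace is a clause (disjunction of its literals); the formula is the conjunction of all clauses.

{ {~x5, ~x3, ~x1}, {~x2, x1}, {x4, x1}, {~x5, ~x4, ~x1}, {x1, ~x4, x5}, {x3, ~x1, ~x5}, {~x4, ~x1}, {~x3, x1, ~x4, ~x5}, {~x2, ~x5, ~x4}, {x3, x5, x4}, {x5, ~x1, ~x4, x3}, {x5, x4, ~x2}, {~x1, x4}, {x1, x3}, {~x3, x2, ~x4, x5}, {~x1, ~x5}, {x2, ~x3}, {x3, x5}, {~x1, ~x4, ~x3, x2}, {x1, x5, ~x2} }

UNSATISFIABLE

Case x2 = 0:
The clause (~x3) is unit, so x3 = 0.
The clause (x1) is unit, so x1 = 1.
The clause (~x5) is unit, so x5 = 0.
Now (x5) is unsatisfied and unit — conflict.
Undo x2 and try x2 = 1.
The clause (x1) is unit, so x1 = 1.
The clause (~x4) is unit, so x4 = 0.
Now (x4) is unsatisfied and unit — conflict.
Neither x2 = 1 nor x2 = 0 works.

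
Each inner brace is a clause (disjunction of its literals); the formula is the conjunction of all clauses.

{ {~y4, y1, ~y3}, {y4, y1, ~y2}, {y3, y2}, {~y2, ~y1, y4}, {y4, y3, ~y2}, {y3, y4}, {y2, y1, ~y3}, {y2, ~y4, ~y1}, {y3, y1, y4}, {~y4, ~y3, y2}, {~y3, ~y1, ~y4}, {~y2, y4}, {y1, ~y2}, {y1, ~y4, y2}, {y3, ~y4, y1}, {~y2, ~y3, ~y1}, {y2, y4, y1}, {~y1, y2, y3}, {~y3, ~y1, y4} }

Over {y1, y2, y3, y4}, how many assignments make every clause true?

There are 2^4 = 16 truth assignments over (y1, y2, y3, y4).
Check each against the 19 clauses (columns in the order y1, y2, y3, y4):
  F F F F  ✗ fails (y3 | y2)
  F F F T  ✗ fails (y3 | y2)
  F F T F  ✗ fails (y2 | y1 | ~y3)
  F F T T  ✗ fails (~y4 | y1 | ~y3)
  F T F F  ✗ fails (y4 | y1 | ~y2)
  F T F T  ✗ fails (y1 | ~y2)
  F T T F  ✗ fails (y4 | y1 | ~y2)
  F T T T  ✗ fails (~y4 | y1 | ~y3)
  T F F F  ✗ fails (y3 | y2)
  T F F T  ✗ fails (y3 | y2)
  T F T F  ✗ fails (~y3 | ~y1 | y4)
  T F T T  ✗ fails (y2 | ~y4 | ~y1)
  T T F F  ✗ fails (~y2 | ~y1 | y4)
  T T F T  ✓ satisfies all
  T T T F  ✗ fails (~y2 | ~y1 | y4)
  T T T T  ✗ fails (~y3 | ~y1 | ~y4)
1 of the 16 rows is a model.

1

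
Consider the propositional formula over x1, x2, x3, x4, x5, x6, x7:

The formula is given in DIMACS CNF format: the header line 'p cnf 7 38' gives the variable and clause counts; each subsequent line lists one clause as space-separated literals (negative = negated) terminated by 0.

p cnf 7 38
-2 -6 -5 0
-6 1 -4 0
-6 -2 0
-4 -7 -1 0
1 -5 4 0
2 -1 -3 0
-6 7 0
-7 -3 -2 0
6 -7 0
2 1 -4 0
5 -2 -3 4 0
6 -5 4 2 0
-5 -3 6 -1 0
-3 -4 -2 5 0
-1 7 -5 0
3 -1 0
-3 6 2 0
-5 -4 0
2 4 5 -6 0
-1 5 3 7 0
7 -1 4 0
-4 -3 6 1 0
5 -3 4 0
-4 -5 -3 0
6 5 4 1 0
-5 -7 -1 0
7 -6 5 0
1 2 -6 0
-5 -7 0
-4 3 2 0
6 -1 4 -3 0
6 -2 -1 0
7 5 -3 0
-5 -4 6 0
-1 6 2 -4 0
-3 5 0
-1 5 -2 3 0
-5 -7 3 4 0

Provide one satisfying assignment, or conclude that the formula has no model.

x1=False, x2=True, x3=False, x4=True, x5=False, x6=False, x7=False

Branch on x6: set x6 = False.
(¬x7) alone gives x7 = False.
Branch on x1: set x1 = False.
Branch on x5: set x5 = False.
(x4) alone gives x4 = True.
(x2) alone gives x2 = True.
(¬x3) alone gives x3 = False.
Every clause now holds.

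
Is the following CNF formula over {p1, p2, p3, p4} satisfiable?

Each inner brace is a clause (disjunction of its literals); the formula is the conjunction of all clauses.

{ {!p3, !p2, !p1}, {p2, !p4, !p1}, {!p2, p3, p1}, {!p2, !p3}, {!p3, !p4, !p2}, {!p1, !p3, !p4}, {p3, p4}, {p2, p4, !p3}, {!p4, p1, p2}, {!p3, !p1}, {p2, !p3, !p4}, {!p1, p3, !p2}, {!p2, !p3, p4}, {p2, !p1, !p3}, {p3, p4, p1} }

No, unsatisfiable

Try p2 = false.
Try p4 = false.
Unit clause (p3) forces p3 = true.
Now (!p3) is unsatisfied and unit — conflict.
Undo p4 and try p4 = true.
Unit clause (!p1) forces p1 = false.
Now (p1) is unsatisfied and unit — conflict.
Neither p4 = true nor p4 = false works.
Undo p2 and try p2 = true.
Unit clause (!p3) forces p3 = false.
Unit clause (p1) forces p1 = true.
Now (!p1) is unsatisfied and unit — conflict.
Neither p2 = true nor p2 = false works.
No assignment satisfies every clause.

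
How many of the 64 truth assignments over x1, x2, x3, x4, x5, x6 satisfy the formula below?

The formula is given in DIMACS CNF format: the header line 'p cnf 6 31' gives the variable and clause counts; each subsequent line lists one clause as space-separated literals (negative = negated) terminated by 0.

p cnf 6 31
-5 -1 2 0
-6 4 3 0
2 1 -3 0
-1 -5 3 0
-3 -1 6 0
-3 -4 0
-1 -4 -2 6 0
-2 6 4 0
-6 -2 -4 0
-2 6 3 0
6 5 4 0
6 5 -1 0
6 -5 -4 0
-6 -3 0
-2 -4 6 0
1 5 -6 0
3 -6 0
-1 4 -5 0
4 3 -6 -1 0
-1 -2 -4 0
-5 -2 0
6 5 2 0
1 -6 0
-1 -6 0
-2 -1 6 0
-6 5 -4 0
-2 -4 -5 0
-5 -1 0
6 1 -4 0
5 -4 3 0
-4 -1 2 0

There are 2^6 = 64 truth assignments over (x1, x2, x3, x4, x5, x6).
Split on x4. With x4 = True, the clauses containing x4 are satisfied and ¬x4 drops from the rest; 0 of the 2^5 = 32 assignments to the other variables satisfy what remains.
With x4 = False, by the same count on the reduced clause set, 1 assignment works.
(One model: x1=F, x2=F, x3=F, x4=F, x5=T, x6=F.)
Total: 0 + 1 = 1.

1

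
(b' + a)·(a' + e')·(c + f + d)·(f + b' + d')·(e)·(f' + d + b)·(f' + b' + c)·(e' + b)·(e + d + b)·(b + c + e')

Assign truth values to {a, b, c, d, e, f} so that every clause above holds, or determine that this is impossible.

(e) alone gives e = 1.
(a') alone gives a = 0.
(b') alone gives b = 0.
But (b) is also a unit clause — contradiction.

UNSATISFIABLE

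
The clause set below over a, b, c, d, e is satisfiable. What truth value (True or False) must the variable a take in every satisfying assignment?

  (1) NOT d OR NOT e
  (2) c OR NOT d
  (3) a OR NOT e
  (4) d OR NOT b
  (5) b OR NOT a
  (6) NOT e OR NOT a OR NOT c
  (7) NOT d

Suppose a = true.
Unit clause (b) forces b = true.
Unit clause (d) forces d = true.
That conflicts with the unit clause (NOT d).
So every satisfying assignment has a = False.

False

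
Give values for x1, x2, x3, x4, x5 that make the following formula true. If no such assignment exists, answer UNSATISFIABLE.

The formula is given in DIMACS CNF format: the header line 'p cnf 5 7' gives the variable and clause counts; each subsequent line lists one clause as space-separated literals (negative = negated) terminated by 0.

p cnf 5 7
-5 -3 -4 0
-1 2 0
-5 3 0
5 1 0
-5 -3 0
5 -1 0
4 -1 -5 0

Case x1 = False:
(x5) alone gives x5 = True.
(x3) alone gives x3 = True.
But (¬x3) is also a unit clause — contradiction.
Backtrack on x1: now try x1 = True.
(x2) alone gives x2 = True.
(x5) alone gives x5 = True.
(x3) alone gives x3 = True.
But (¬x3) is also a unit clause — contradiction.
Both values of x1 lead to a conflict.

UNSATISFIABLE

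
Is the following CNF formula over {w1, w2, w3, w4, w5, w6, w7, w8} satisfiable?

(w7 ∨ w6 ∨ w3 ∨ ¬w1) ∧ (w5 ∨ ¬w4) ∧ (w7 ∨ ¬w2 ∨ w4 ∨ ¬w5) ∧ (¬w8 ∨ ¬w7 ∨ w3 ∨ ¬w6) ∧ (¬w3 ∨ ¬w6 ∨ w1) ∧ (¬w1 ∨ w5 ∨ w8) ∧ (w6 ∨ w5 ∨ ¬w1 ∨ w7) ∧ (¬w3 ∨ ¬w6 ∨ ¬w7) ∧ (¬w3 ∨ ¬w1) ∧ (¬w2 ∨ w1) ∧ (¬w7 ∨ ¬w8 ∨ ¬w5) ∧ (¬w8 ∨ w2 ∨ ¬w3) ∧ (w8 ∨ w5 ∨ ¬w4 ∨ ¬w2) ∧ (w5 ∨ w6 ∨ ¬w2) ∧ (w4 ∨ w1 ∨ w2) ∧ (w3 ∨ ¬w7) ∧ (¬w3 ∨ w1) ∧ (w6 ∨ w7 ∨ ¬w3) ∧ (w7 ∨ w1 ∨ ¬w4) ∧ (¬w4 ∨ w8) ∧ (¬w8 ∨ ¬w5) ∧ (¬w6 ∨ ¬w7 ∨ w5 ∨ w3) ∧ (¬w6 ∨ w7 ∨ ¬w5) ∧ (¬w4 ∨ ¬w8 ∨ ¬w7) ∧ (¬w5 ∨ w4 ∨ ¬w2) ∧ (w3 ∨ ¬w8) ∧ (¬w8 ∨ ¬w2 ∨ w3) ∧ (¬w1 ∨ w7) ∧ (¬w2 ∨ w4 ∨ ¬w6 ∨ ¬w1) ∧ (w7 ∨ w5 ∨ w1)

No, unsatisfiable

Case w5 = True:
From the singleton clause (¬w8), w8 = False.
From the singleton clause (¬w4), w4 = False.
From the singleton clause (¬w2), w2 = False.
From the singleton clause (w1), w1 = True.
From the singleton clause (¬w3), w3 = False.
From the singleton clause (¬w7), w7 = False.
That conflicts with the unit clause (w7).
That branch fails; take w5 = False instead.
From the singleton clause (¬w4), w4 = False.
Case w1 = False:
From the singleton clause (¬w2), w2 = False.
That conflicts with the unit clause (w2).
That branch fails; take w1 = True instead.
From the singleton clause (w8), w8 = True.
From the singleton clause (¬w3), w3 = False.
That conflicts with the unit clause (w3).
Both values of w1 lead to a conflict.
Both values of w5 lead to a conflict.
No assignment satisfies every clause.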